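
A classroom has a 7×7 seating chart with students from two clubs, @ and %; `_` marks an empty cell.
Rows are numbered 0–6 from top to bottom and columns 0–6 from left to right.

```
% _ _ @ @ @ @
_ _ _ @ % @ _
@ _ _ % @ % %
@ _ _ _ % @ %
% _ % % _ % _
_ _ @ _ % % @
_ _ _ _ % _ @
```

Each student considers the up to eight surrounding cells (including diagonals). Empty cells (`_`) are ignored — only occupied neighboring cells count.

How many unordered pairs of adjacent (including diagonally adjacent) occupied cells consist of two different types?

Scan each occupied cell's neighbors to the right and below (and the two forward diagonals) so each pair is counted once.
Row 0: @(0,3)–@(0,4)= @(0,3)–@(1,3)= @(0,3)–%(1,4)≠ @(0,4)–@(0,5)= @(0,4)–%(1,4)≠ @(0,4)–@(1,5)= @(0,4)–@(1,3)= @(0,5)–@(0,6)= @(0,5)–@(1,5)= @(0,5)–%(1,4)≠ @(0,6)–@(1,5)=  → 3/11 unlike.
Row 1: @(1,3)–%(1,4)≠ @(1,3)–%(2,3)≠ @(1,3)–@(2,4)= %(1,4)–@(1,5)≠ %(1,4)–@(2,4)≠ %(1,4)–%(2,5)= %(1,4)–%(2,3)= @(1,5)–%(2,5)≠ @(1,5)–%(2,6)≠ @(1,5)–@(2,4)=  → 6/10 unlike.
Row 2: @(2,0)–@(3,0)= %(2,3)–@(2,4)≠ %(2,3)–%(3,4)= @(2,4)–%(2,5)≠ @(2,4)–%(3,4)≠ @(2,4)–@(3,5)= %(2,5)–%(2,6)= %(2,5)–@(3,5)≠ %(2,5)–%(3,6)= %(2,5)–%(3,4)= %(2,6)–%(3,6)= %(2,6)–@(3,5)≠  → 5/12 unlike.
Row 3: @(3,0)–%(4,0)≠ %(3,4)–@(3,5)≠ %(3,4)–%(4,5)= %(3,4)–%(4,3)= @(3,5)–%(3,6)≠ @(3,5)–%(4,5)≠ %(3,6)–%(4,5)=  → 4/7 unlike.
Row 4: %(4,2)–%(4,3)= %(4,2)–@(5,2)≠ %(4,3)–%(5,4)= %(4,3)–@(5,2)≠ %(4,5)–%(5,5)= %(4,5)–@(5,6)≠ %(4,5)–%(5,4)=  → 3/7 unlike.
Row 5: %(5,4)–%(5,5)= %(5,4)–%(6,4)= %(5,5)–@(5,6)≠ %(5,5)–@(6,6)≠ %(5,5)–%(6,4)= @(5,6)–@(6,6)=  → 2/6 unlike.
Total adjacent occupied pairs: 53; unlike-type pairs: 23.

23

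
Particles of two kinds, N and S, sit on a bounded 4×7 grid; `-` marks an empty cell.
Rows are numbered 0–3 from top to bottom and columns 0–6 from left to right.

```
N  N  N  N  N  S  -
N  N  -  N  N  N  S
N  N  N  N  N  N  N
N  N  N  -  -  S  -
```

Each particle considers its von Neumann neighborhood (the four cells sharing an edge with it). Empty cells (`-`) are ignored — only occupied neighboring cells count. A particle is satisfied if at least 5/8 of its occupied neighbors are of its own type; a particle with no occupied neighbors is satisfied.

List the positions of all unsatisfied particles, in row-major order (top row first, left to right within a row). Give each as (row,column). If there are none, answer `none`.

(0,0)N 2/2 ok
(0,1)N 3/3 ok
(0,2)N 2/2 ok
(0,3)N 3/3 ok
(0,4)N 2/3 ok
(0,5)S 0/2 unhappy
(1,0)N 3/3 ok
(1,1)N 3/3 ok
(1,3)N 3/3 ok
(1,4)N 4/4 ok
(1,5)N 2/4 unhappy
(1,6)S 0/2 unhappy
(2,0)N 3/3 ok
(2,1)N 4/4 ok
(2,2)N 3/3 ok
(2,3)N 3/3 ok
(2,4)N 3/3 ok
(2,5)N 3/4 ok
(2,6)N 1/2 unhappy
(3,0)N 2/2 ok
(3,1)N 3/3 ok
(3,2)N 2/2 ok
(3,5)S 0/1 unhappy

(0,5), (1,5), (1,6), (2,6), (3,5)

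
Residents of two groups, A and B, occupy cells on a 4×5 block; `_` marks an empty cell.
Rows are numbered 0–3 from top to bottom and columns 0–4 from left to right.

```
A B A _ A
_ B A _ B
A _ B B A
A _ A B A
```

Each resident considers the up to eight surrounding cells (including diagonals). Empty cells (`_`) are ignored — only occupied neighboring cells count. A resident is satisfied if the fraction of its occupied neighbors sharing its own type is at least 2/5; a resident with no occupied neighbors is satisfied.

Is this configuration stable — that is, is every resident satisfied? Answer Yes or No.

No

Row 0: (0,0)A 0/2 not · (0,1)B 1/4 not · (0,2)A 1/3 not · (0,4)A 0/1 not
Row 1: (1,1)B 2/6 not · (1,2)A 1/5 not · (1,4)B 1/3 not
Row 2: (2,0)A 1/2 satisfied · (2,2)B 3/5 satisfied · (2,3)B 3/7 satisfied · (2,4)A 1/4 not
Row 3: (3,0)A 1/1 satisfied · (3,2)A 0/3 not · (3,3)B 2/5 satisfied · (3,4)A 1/3 not
For instance (0,0) has only 0/2 same-type neighbors, below 2/5.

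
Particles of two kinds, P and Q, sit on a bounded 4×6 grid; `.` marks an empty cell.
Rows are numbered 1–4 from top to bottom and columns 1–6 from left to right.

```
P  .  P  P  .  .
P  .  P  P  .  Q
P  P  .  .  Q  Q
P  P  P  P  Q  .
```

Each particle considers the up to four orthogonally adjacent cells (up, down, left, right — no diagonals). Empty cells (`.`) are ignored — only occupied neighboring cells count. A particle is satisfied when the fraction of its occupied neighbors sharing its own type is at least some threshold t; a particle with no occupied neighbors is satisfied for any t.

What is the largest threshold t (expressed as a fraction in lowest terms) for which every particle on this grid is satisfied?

(1,1)P 1/1
(1,3)P 2/2
(1,4)P 2/2
(2,1)P 2/2
(2,3)P 2/2
(2,4)P 2/2
(2,6)Q 1/1
(3,1)P 3/3
(3,2)P 2/2
(3,5)Q 2/2
(3,6)Q 2/2
(4,1)P 2/2
(4,2)P 3/3
(4,3)P 2/2
(4,4)P 1/2
(4,5)Q 1/2
The smallest same-type fraction is 1/2 at (4,4), which reduces to 1/2. Any threshold above that leaves this particle unsatisfied.

1/2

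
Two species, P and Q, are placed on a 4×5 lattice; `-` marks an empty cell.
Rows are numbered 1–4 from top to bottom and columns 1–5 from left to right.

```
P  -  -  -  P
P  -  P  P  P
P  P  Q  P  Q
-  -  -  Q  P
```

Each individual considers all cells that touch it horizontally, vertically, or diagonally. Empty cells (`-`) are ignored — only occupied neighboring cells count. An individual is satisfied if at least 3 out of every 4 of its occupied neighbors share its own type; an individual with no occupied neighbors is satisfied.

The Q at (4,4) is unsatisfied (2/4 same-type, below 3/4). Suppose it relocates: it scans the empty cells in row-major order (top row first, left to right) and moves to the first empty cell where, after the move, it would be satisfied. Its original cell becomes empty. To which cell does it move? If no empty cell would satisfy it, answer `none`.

none

Vacating (4,4). Empty cells in order:
  (1,2): 0/3 same-type → still unsatisfied.
  (1,3): 0/2 same-type → still unsatisfied.
  (1,4): 0/4 same-type → still unsatisfied.
  (2,2): 1/6 same-type → still unsatisfied.
  (4,1): 0/2 same-type → still unsatisfied.
  (4,2): 1/3 same-type → still unsatisfied.
  (4,3): 1/3 same-type → still unsatisfied.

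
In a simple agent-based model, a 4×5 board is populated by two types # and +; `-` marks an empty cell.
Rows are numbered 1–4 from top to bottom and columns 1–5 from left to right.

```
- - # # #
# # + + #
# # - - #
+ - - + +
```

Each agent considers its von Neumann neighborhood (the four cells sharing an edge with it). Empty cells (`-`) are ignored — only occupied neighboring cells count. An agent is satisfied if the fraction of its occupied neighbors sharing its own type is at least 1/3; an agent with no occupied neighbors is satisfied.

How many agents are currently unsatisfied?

(1,3)# 1/2 satisfied
(1,4)# 2/3 satisfied
(1,5)# 2/2 satisfied
(2,1)# 2/2 satisfied
(2,2)# 2/3 satisfied
(2,3)+ 1/3 satisfied
(2,4)+ 1/3 satisfied
(2,5)# 2/3 satisfied
(3,1)# 2/3 satisfied
(3,2)# 2/2 satisfied
(3,5)# 1/2 satisfied
(4,1)+ 0/1 not
(4,4)+ 1/1 satisfied
(4,5)+ 1/2 satisfied
Unsatisfied: (4,1) — 1 in total.

1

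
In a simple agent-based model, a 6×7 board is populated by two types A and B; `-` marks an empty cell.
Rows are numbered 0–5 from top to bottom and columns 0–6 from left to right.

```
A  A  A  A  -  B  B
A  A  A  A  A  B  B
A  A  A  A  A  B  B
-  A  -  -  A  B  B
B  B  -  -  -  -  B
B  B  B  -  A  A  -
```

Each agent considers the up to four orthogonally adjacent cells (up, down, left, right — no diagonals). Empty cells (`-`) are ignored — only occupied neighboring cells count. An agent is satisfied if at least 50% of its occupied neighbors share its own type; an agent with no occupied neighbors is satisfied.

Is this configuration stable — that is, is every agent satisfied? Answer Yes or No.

(0,0)A 2/2 satisfied
(0,1)A 3/3 satisfied
(0,2)A 3/3 satisfied
(0,3)A 2/2 satisfied
(0,5)B 2/2 satisfied
(0,6)B 2/2 satisfied
(1,0)A 3/3 satisfied
(1,1)A 4/4 satisfied
(1,2)A 4/4 satisfied
(1,3)A 4/4 satisfied
(1,4)A 2/3 satisfied
(1,5)B 3/4 satisfied
(1,6)B 3/3 satisfied
(2,0)A 2/2 satisfied
(2,1)A 4/4 satisfied
(2,2)A 3/3 satisfied
(2,3)A 3/3 satisfied
(2,4)A 3/4 satisfied
(2,5)B 3/4 satisfied
(2,6)B 3/3 satisfied
(3,1)A 1/2 satisfied
(3,4)A 1/2 satisfied
(3,5)B 2/3 satisfied
(3,6)B 3/3 satisfied
(4,0)B 2/2 satisfied
(4,1)B 2/3 satisfied
(4,6)B 1/1 satisfied
(5,0)B 2/2 satisfied
(5,1)B 3/3 satisfied
(5,2)B 1/1 satisfied
(5,4)A 1/1 satisfied
(5,5)A 1/1 satisfied
All meet the threshold, so the configuration is stable.

Yes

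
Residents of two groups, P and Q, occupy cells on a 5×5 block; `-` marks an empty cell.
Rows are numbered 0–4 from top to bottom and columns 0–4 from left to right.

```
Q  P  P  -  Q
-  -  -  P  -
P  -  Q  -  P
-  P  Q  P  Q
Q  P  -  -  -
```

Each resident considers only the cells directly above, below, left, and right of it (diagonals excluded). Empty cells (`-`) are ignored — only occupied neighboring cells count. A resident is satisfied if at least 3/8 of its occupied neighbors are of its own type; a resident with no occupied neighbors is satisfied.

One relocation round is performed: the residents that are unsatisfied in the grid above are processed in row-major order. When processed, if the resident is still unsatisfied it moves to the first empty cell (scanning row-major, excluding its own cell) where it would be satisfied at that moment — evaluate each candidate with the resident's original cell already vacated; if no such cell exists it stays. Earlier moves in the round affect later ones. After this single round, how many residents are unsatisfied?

Initially unsatisfied (in order): (0,0), (2,4), (3,2), (3,3), (3,4), (4,0).
  (0,0) → (4,2).
  (2,4) → (0,0).
  (3,2): now satisfied by earlier moves; stays.
  (3,3) → (0,3).
  (3,4): now satisfied by earlier moves; stays.
  (4,0) → (1,4).
Resulting grid:
P P P P Q
- - - P Q
P - Q - -
- P Q - Q
- P Q - -
All satisfied now.

0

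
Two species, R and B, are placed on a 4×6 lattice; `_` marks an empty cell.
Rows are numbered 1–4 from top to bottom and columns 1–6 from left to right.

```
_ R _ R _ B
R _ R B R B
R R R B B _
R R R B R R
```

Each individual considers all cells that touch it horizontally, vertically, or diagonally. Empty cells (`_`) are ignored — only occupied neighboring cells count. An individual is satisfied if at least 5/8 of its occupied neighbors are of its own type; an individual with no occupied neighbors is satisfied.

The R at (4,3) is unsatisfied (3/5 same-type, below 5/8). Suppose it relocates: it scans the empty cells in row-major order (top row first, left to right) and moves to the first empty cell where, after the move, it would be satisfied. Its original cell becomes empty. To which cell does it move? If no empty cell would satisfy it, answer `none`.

(1,1)

Vacating (4,3). Empty cells in order:
  (1,1): 2/2 same-type → satisfied — stop here.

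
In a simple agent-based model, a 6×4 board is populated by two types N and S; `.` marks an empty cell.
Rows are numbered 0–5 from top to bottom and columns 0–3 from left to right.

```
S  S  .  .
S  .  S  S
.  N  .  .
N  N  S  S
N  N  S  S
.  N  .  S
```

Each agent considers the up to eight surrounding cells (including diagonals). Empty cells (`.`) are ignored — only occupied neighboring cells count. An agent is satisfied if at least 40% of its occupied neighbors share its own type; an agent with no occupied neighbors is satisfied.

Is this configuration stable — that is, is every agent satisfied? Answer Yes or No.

(0,0)S 2/2 satisfied
(0,1)S 3/3 satisfied
(1,0)S 2/3 satisfied
(1,2)S 2/3 satisfied
(1,3)S 1/1 satisfied
(2,1)N 2/5 satisfied
(3,0)N 4/4 satisfied
(3,1)N 4/6 satisfied
(3,2)S 3/6 satisfied
(3,3)S 3/3 satisfied
(4,0)N 4/4 satisfied
(4,1)N 4/6 satisfied
(4,2)S 4/7 satisfied
(4,3)S 4/4 satisfied
(5,1)N 2/3 satisfied
(5,3)S 2/2 satisfied
All meet the threshold, so the configuration is stable.

Yes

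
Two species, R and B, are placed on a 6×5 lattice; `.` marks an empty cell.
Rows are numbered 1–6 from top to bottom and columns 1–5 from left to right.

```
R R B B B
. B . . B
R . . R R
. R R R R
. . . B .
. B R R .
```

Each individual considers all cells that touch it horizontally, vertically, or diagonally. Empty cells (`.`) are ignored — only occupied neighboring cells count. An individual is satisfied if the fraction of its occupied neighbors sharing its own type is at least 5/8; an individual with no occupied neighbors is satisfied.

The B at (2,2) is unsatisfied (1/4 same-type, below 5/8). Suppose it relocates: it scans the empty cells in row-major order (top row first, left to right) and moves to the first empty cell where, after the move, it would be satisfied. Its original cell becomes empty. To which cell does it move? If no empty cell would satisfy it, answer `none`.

Vacating (2,2). Empty cells in order:
  (2,1): 0/3 same-type → still unsatisfied.
  (2,3): 2/4 same-type → still unsatisfied.
  (2,4): 4/6 same-type → satisfied — stop here.

(2,4)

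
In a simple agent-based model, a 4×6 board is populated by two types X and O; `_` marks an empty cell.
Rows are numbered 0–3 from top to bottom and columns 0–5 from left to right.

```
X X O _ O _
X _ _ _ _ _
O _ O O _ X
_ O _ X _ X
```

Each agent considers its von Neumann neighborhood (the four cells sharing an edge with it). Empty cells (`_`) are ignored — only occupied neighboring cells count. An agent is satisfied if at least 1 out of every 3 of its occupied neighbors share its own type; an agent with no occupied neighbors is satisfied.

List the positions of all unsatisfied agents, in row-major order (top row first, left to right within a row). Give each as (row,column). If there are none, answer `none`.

(0,0)X 2/2 ok
(0,1)X 1/2 ok
(0,2)O 0/1 unhappy
(0,4)O 0/0 ok
(1,0)X 1/2 ok
(2,0)O 0/1 unhappy
(2,2)O 1/1 ok
(2,3)O 1/2 ok
(2,5)X 1/1 ok
(3,1)O 0/0 ok
(3,3)X 0/1 unhappy
(3,5)X 1/1 ok

(0,2), (2,0), (3,3)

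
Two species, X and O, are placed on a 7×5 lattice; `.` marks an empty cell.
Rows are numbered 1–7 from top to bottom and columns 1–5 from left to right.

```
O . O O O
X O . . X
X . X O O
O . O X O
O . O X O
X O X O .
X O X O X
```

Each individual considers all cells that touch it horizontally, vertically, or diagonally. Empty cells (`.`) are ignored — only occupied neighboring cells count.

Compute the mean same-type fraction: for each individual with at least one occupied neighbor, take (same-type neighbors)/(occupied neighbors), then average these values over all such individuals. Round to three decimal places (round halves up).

0.395

Row 1: (1,1)O 1/2 · (1,3)O 2/2 · (1,4)O 2/3 · (1,5)O 1/2
Row 2: (2,1)X 1/3 · (2,2)O 2/5 · (2,5)X 0/4
Row 3: (3,1)X 1/3 · (3,3)X 1/4 · (3,4)O 3/6 · (3,5)O 2/4
Row 4: (4,1)O 1/2 · (4,3)O 2/5 · (4,4)X 2/8 · (4,5)O 3/5
Row 5: (5,1)O 2/3 · (5,3)O 3/6 · (5,4)X 2/7 · (5,5)O 2/4
Row 6: (6,1)X 1/4 · (6,2)O 3/7 · (6,3)X 2/7 · (6,4)O 3/7
Row 7: (7,1)X 1/3 · (7,2)O 1/5 · (7,3)X 1/5 · (7,4)O 1/4 · (7,5)X 0/2
Sum over 28 individuals: 1/2 + 2/2 + 2/3 + 1/2 + 1/3 + 2/5 + 0/4 + 1/3 + 1/4 + 3/6 + 2/4 + 1/2 + 2/5 + 2/8 + 3/5 + 2/3 + 3/6 + 2/7 + 2/4 + 1/4 + 3/7 + 2/7 + 3/7 + 1/3 + 1/5 + 1/5 + 1/4 + 0/2 = 2323/210; mean = 2323/210 ÷ 28 = 2323/5880 = 0.395068… → 0.395.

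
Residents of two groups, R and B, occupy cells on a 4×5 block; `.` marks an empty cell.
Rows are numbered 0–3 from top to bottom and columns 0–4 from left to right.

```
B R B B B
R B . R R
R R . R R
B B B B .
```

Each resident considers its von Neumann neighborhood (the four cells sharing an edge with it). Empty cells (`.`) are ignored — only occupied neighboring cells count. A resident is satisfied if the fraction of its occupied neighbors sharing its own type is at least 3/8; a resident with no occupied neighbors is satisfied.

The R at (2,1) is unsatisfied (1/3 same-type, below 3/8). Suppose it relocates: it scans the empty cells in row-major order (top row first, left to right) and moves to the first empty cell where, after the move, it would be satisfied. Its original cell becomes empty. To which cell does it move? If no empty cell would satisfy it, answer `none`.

(2,2)

Vacating (2,1). Empty cells in order:
  (1,2): 1/3 same-type → still unsatisfied.
  (2,2): 1/2 same-type → satisfied — stop here.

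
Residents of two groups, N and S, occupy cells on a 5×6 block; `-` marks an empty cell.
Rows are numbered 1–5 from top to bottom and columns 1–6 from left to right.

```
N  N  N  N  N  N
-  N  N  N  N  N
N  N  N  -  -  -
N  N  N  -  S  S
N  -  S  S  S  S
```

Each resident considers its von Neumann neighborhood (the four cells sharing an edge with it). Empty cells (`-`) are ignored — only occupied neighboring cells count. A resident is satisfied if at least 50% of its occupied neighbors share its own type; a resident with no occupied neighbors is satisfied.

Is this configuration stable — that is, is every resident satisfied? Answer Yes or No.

(1,1)N 1/1 ok
(1,2)N 3/3 ok
(1,3)N 3/3 ok
(1,4)N 3/3 ok
(1,5)N 3/3 ok
(1,6)N 2/2 ok
(2,2)N 3/3 ok
(2,3)N 4/4 ok
(2,4)N 3/3 ok
(2,5)N 3/3 ok
(2,6)N 2/2 ok
(3,1)N 2/2 ok
(3,2)N 4/4 ok
(3,3)N 3/3 ok
(4,1)N 3/3 ok
(4,2)N 3/3 ok
(4,3)N 2/3 ok
(4,5)S 2/2 ok
(4,6)S 2/2 ok
(5,1)N 1/1 ok
(5,3)S 1/2 ok
(5,4)S 2/2 ok
(5,5)S 3/3 ok
(5,6)S 2/2 ok
All meet the threshold, so the configuration is stable.

Yes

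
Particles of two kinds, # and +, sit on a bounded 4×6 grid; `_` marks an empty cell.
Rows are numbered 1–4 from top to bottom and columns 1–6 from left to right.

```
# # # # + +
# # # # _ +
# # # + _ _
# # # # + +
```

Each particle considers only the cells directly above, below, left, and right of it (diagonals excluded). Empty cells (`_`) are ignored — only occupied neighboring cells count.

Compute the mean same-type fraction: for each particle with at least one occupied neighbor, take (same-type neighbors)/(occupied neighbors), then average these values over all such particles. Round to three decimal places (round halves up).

Row 1: (1,1)# 2/2 · (1,2)# 3/3 · (1,3)# 3/3 · (1,4)# 2/3 · (1,5)+ 1/2 · (1,6)+ 2/2
Row 2: (2,1)# 3/3 · (2,2)# 4/4 · (2,3)# 4/4 · (2,4)# 2/3 · (2,6)+ 1/1
Row 3: (3,1)# 3/3 · (3,2)# 4/4 · (3,3)# 3/4 · (3,4)+ 0/3
Row 4: (4,1)# 2/2 · (4,2)# 3/3 · (4,3)# 3/3 · (4,4)# 1/3 · (4,5)+ 1/2 · (4,6)+ 1/1
Sum over 21 particles: 2/2 + 3/3 + 3/3 + 2/3 + 1/2 + 2/2 + 3/3 + 4/4 + 4/4 + 2/3 + 1/1 + 3/3 + 4/4 + 3/4 + 0/3 + 2/2 + 3/3 + 3/3 + 1/3 + 1/2 + 1/1 = 209/12; mean = 209/12 ÷ 21 = 209/252 = 0.829365… → 0.829.

0.829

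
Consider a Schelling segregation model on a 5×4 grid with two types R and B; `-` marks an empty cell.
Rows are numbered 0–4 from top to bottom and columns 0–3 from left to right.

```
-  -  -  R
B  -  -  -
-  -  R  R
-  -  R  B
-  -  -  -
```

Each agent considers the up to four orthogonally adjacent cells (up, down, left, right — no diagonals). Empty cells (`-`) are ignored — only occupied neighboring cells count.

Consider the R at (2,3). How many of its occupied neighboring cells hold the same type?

1

Occupied neighbors of (2,3): (3,3)=B, (2,2)=R.
Same type (R): 1 of 2.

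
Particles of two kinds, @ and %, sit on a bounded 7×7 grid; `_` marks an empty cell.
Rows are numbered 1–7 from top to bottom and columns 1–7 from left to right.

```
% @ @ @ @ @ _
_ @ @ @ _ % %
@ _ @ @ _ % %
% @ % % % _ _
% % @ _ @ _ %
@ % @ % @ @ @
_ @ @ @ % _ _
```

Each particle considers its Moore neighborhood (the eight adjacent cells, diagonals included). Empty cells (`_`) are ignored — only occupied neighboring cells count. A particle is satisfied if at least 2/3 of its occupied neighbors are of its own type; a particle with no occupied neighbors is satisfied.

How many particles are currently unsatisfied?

(1,1)% 0/2 unhappy
(1,2)@ 3/4 ok
(1,3)@ 5/5 ok
(1,4)@ 4/4 ok
(1,5)@ 3/4 ok
(1,6)@ 1/3 unhappy
(2,2)@ 5/6 ok
(2,3)@ 7/7 ok
(2,4)@ 6/6 ok
(2,6)% 3/5 unhappy
(2,7)% 3/4 ok
(3,1)@ 2/3 ok
(3,3)@ 5/7 ok
(3,4)@ 3/6 unhappy
(3,6)% 4/4 ok
(3,7)% 3/3 ok
(4,1)% 2/4 unhappy
(4,2)@ 3/7 unhappy
(4,3)% 2/6 unhappy
(4,4)% 2/6 unhappy
(4,5)% 2/4 unhappy
(5,1)% 3/5 unhappy
(5,2)% 4/8 unhappy
(5,3)@ 2/7 unhappy
(5,5)@ 2/5 unhappy
(5,7)% 0/2 unhappy
(6,1)@ 1/4 unhappy
(6,2)% 2/7 unhappy
(6,3)@ 4/7 unhappy
(6,4)% 1/7 unhappy
(6,5)@ 3/5 unhappy
(6,6)@ 3/5 unhappy
(6,7)@ 1/2 unhappy
(7,2)@ 3/4 ok
(7,3)@ 3/5 unhappy
(7,4)@ 3/5 unhappy
(7,5)% 1/4 unhappy
Unsatisfied: (1,1), (1,6), (2,6), (3,4), (4,1), (4,2), (4,3), (4,4), (4,5), (5,1), (5,2), (5,3), (5,5), (5,7), (6,1), (6,2), (6,3), (6,4), (6,5), (6,6), (6,7), (7,3), (7,4), (7,5) — 24 in total.

24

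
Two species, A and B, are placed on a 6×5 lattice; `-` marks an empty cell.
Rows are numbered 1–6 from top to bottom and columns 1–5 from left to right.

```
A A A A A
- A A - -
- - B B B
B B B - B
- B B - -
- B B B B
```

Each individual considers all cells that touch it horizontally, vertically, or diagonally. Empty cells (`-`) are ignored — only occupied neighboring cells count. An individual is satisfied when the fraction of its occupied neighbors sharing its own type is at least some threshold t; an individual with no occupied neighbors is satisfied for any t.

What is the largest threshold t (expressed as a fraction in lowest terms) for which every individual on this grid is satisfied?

3/5

(1,1)A 2/2
(1,2)A 4/4
(1,3)A 4/4
(1,4)A 3/3
(1,5)A 1/1
(2,2)A 4/5
(2,3)A 4/6
(3,3)B 3/5
(3,4)B 4/5
(3,5)B 2/2
(4,1)B 2/2
(4,2)B 5/5
(4,3)B 5/5
(4,5)B 2/2
(5,2)B 6/6
(5,3)B 6/6
(6,2)B 3/3
(6,3)B 4/4
(6,4)B 3/3
(6,5)B 1/1
The smallest same-type fraction is 3/5 at (3,3), which reduces to 3/5. Any threshold above that leaves this individual unsatisfied.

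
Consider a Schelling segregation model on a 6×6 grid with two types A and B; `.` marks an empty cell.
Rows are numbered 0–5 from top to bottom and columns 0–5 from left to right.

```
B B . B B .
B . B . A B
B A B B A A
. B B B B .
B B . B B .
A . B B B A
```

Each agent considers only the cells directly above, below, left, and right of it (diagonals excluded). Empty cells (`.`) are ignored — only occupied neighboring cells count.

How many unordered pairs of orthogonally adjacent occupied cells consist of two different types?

Scan each occupied cell's neighbors to the right and below so each pair is counted once.
From row 0: 1 unlike of 4 pairs (running 1/4).
From row 1: 2 unlike of 5 pairs (running 3/9).
From row 2: 5 unlike of 9 pairs (running 8/18).
From row 3: 0 unlike of 6 pairs (running 8/24).
From row 4: 1 unlike of 5 pairs (running 9/29).
From row 5: 1 unlike of 3 pairs (running 10/32).
Total adjacent occupied pairs: 32; unlike-type pairs: 10.

10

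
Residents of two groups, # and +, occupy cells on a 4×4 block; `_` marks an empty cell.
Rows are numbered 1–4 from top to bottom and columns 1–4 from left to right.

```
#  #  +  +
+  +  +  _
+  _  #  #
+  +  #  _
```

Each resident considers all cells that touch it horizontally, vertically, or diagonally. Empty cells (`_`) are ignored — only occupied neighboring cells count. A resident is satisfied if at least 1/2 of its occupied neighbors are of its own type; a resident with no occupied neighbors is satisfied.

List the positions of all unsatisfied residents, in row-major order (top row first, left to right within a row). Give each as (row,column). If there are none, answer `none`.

(1,1), (1,2), (3,3)

(1,1)# 1/3 unhappy
(1,2)# 1/5 unhappy
(1,3)+ 3/4 ok
(1,4)+ 2/2 ok
(2,1)+ 2/4 ok
(2,2)+ 4/7 ok
(2,3)+ 3/6 ok
(3,1)+ 4/4 ok
(3,3)# 2/5 unhappy
(3,4)# 2/3 ok
(4,1)+ 2/2 ok
(4,2)+ 2/4 ok
(4,3)# 2/3 ok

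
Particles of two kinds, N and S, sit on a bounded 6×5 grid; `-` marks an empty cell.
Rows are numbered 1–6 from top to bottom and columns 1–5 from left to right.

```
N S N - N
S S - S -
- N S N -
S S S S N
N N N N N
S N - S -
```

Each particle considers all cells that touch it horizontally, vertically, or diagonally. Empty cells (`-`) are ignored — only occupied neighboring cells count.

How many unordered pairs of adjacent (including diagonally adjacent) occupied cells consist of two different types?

35

Scan each occupied cell's neighbors to the right and below (and the two forward diagonals) so each pair is counted once.
From row 1: 7 unlike of 9 pairs (running 7/9).
From row 2: 3 unlike of 6 pairs (running 10/15).
From row 3: 7 unlike of 11 pairs (running 17/26).
From row 4: 12 unlike of 17 pairs (running 29/43).
From row 5: 5 unlike of 12 pairs (running 34/55).
From row 6: 1 unlike of 1 pairs (running 35/56).
Total adjacent occupied pairs: 56; unlike-type pairs: 35.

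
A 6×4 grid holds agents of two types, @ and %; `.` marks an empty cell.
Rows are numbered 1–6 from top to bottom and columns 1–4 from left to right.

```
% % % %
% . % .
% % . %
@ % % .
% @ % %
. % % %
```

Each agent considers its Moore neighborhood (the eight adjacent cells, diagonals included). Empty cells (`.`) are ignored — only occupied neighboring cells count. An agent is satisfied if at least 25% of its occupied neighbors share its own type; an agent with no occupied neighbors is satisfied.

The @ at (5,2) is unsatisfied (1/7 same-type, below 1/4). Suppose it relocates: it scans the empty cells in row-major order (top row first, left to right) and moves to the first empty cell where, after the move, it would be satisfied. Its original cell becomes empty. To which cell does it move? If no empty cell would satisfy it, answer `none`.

Vacating (5,2). Empty cells in order:
  (2,2): 0/7 same-type → still unsatisfied.
  (2,4): 0/4 same-type → still unsatisfied.
  (3,3): 0/5 same-type → still unsatisfied.
  (4,4): 0/4 same-type → still unsatisfied.
  (6,1): 0/2 same-type → still unsatisfied.

none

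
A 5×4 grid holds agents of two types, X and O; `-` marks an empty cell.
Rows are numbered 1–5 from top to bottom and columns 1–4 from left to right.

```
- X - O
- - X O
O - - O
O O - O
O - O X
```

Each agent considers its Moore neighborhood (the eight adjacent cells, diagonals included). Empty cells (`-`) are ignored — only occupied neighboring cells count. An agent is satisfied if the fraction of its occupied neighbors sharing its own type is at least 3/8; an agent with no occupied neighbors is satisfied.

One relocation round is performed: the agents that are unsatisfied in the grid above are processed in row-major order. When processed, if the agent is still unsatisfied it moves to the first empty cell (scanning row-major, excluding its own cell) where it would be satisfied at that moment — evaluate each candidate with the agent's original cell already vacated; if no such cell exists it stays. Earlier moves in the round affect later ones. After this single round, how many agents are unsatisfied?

0

Initially unsatisfied (in order): (2,3), (5,4).
  (2,3) → (1,1).
  (5,4) → (2,1).
Resulting grid:
X X - O
X - - O
O - - O
O O - O
O - O -
All satisfied now.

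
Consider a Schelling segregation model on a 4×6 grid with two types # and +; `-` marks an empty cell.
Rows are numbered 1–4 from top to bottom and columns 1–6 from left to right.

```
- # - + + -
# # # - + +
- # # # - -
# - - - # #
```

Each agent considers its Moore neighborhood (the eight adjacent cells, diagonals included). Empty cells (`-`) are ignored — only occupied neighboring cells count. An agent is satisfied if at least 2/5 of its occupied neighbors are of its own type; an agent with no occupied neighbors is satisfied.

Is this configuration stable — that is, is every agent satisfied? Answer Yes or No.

(1,2)# 3/3 satisfied
(1,4)+ 2/3 satisfied
(1,5)+ 3/3 satisfied
(2,1)# 3/3 satisfied
(2,2)# 5/5 satisfied
(2,3)# 5/6 satisfied
(2,5)+ 3/4 satisfied
(2,6)+ 2/2 satisfied
(3,2)# 5/5 satisfied
(3,3)# 4/4 satisfied
(3,4)# 3/4 satisfied
(4,1)# 1/1 satisfied
(4,5)# 2/2 satisfied
(4,6)# 1/1 satisfied
All meet the threshold, so the configuration is stable.

Yes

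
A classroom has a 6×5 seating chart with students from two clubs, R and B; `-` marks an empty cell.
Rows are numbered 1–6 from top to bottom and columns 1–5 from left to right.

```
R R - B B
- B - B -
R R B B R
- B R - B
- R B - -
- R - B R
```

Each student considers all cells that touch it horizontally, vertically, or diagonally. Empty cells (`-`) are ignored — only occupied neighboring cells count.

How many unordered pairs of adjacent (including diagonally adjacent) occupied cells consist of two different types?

18

Scan each occupied cell's neighbors to the right and below (and the two forward diagonals) so each pair is counted once.
From row 1: 2 unlike of 6 pairs (running 2/6).
From row 2: 3 unlike of 6 pairs (running 5/12).
From row 3: 7 unlike of 12 pairs (running 12/24).
From row 4: 3 unlike of 5 pairs (running 15/29).
From row 5: 2 unlike of 4 pairs (running 17/33).
From row 6: 1 unlike of 1 pairs (running 18/34).
Total adjacent occupied pairs: 34; unlike-type pairs: 18.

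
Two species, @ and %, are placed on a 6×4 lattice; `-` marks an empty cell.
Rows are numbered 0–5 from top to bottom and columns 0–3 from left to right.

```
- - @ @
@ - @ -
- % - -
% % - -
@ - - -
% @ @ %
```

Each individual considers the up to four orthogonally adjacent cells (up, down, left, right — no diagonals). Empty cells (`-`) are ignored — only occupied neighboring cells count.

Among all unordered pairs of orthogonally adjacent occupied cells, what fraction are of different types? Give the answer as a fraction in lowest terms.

Scan each occupied cell's neighbors to the right and below so each pair is counted once.
Row 0: @(0,2)–@(0,3)= @(0,2)–@(1,2)=  → 0/2 unlike.
Row 2: %(2,1)–%(3,1)=  → 0/1 unlike.
Row 3: %(3,0)–%(3,1)= %(3,0)–@(4,0)≠  → 1/2 unlike.
Row 4: @(4,0)–%(5,0)≠  → 1/1 unlike.
Row 5: %(5,0)–@(5,1)≠ @(5,1)–@(5,2)= @(5,2)–%(5,3)≠  → 2/3 unlike.
Total adjacent occupied pairs: 9; unlike-type pairs: 4.
4/9 is already in lowest terms.

4/9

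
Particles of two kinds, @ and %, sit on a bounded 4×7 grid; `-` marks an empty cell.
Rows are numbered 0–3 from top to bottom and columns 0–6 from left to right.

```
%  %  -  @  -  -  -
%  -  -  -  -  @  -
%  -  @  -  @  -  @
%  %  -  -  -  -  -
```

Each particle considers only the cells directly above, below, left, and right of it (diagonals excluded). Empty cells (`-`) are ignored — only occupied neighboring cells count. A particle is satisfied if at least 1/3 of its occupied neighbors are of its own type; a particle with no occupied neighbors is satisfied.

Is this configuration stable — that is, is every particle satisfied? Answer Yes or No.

Yes

(0,0)% 2/2 satisfied
(0,1)% 1/1 satisfied
(0,3)@ 0/0 satisfied
(1,0)% 2/2 satisfied
(1,5)@ 0/0 satisfied
(2,0)% 2/2 satisfied
(2,2)@ 0/0 satisfied
(2,4)@ 0/0 satisfied
(2,6)@ 0/0 satisfied
(3,0)% 2/2 satisfied
(3,1)% 1/1 satisfied
All meet the threshold, so the configuration is stable.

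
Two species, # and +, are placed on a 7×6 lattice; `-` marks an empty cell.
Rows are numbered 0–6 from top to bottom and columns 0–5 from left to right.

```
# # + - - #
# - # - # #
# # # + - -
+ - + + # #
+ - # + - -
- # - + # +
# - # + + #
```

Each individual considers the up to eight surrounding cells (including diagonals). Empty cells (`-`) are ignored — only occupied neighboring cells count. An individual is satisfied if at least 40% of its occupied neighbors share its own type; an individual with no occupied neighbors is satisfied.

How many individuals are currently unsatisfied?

(0,0)# 2/2 satisfied
(0,1)# 3/4 satisfied
(0,2)+ 0/2 not
(0,5)# 2/2 satisfied
(1,0)# 4/4 satisfied
(1,2)# 3/5 satisfied
(1,4)# 2/3 satisfied
(1,5)# 2/2 satisfied
(2,0)# 2/3 satisfied
(2,1)# 4/6 satisfied
(2,2)# 2/5 satisfied
(2,3)+ 2/6 not
(3,0)+ 1/3 not
(3,2)+ 3/6 satisfied
(3,3)+ 3/6 satisfied
(3,4)# 1/4 not
(3,5)# 1/1 satisfied
(4,0)+ 1/2 satisfied
(4,2)# 1/5 not
(4,3)+ 3/6 satisfied
(5,1)# 3/4 satisfied
(5,3)+ 3/6 satisfied
(5,4)# 1/6 not
(5,5)+ 1/3 not
(6,0)# 1/1 satisfied
(6,2)# 1/3 not
(6,3)+ 2/4 satisfied
(6,4)+ 3/5 satisfied
(6,5)# 1/3 not
Unsatisfied: (0,2), (2,3), (3,0), (3,4), (4,2), (5,4), (5,5), (6,2), (6,5) — 9 in total.

9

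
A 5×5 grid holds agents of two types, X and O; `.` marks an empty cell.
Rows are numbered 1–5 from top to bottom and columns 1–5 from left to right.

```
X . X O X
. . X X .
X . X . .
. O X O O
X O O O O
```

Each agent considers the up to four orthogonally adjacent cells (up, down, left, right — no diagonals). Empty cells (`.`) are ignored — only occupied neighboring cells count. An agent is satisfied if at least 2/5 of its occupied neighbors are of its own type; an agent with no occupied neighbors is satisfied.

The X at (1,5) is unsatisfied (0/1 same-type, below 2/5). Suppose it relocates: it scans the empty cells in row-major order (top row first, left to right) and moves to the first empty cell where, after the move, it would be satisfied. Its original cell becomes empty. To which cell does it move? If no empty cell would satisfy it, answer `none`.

(1,2)

Vacating (1,5). Empty cells in order:
  (1,2): 2/2 same-type → satisfied — stop here.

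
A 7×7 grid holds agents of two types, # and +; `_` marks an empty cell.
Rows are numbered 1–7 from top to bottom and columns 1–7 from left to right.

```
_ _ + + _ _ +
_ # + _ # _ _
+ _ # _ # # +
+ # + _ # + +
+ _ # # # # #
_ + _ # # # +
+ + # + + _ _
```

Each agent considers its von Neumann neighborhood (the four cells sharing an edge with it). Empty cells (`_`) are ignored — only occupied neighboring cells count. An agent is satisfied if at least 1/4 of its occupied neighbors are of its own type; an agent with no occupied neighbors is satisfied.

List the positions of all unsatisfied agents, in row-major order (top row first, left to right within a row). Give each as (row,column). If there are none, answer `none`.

Row 1: (1,3)+ 2/2 ✓ · (1,4)+ 1/1 ✓ · (1,7)+ 0/0 ✓
Row 2: (2,2)# 0/1 ✗ · (2,3)+ 1/3 ✓ · (2,5)# 1/1 ✓
Row 3: (3,1)+ 1/1 ✓ · (3,3)# 0/2 ✗ · (3,5)# 3/3 ✓ · (3,6)# 1/3 ✓ · (3,7)+ 1/2 ✓
Row 4: (4,1)+ 2/3 ✓ · (4,2)# 0/2 ✗ · (4,3)+ 0/3 ✗ · (4,5)# 2/3 ✓ · (4,6)+ 1/4 ✓ · (4,7)+ 2/3 ✓
Row 5: (5,1)+ 1/1 ✓ · (5,3)# 1/2 ✓ · (5,4)# 3/3 ✓ · (5,5)# 4/4 ✓ · (5,6)# 3/4 ✓ · (5,7)# 1/3 ✓
Row 6: (6,2)+ 1/1 ✓ · (6,4)# 2/3 ✓ · (6,5)# 3/4 ✓ · (6,6)# 2/3 ✓ · (6,7)+ 0/2 ✗
Row 7: (7,1)+ 1/1 ✓ · (7,2)+ 2/3 ✓ · (7,3)# 0/2 ✗ · (7,4)+ 1/3 ✓ · (7,5)+ 1/2 ✓

(2,2), (3,3), (4,2), (4,3), (6,7), (7,3)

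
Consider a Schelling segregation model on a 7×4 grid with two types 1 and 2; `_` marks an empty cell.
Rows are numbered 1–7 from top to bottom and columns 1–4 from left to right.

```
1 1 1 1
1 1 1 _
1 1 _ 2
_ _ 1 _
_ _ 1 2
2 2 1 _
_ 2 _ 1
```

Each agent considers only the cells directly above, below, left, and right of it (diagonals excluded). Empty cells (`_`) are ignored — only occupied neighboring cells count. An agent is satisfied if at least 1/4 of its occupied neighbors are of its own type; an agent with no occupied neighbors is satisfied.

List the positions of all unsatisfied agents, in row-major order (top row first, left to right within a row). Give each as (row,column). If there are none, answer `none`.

(5,4)

(1,1)1 2/2 satisfied
(1,2)1 3/3 satisfied
(1,3)1 3/3 satisfied
(1,4)1 1/1 satisfied
(2,1)1 3/3 satisfied
(2,2)1 4/4 satisfied
(2,3)1 2/2 satisfied
(3,1)1 2/2 satisfied
(3,2)1 2/2 satisfied
(3,4)2 0/0 satisfied
(4,3)1 1/1 satisfied
(5,3)1 2/3 satisfied
(5,4)2 0/1 not
(6,1)2 1/1 satisfied
(6,2)2 2/3 satisfied
(6,3)1 1/2 satisfied
(7,2)2 1/1 satisfied
(7,4)1 0/0 satisfied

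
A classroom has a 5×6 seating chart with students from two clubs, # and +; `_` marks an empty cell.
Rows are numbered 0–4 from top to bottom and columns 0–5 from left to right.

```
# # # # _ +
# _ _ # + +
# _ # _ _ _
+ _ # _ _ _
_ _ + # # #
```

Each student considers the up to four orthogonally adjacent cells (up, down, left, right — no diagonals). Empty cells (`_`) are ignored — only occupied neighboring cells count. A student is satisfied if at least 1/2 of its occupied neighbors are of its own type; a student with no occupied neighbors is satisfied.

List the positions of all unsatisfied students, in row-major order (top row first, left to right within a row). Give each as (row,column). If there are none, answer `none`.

Row 0: (0,0)# 2/2 ✓ · (0,1)# 2/2 ✓ · (0,2)# 2/2 ✓ · (0,3)# 2/2 ✓ · (0,5)+ 1/1 ✓
Row 1: (1,0)# 2/2 ✓ · (1,3)# 1/2 ✓ · (1,4)+ 1/2 ✓ · (1,5)+ 2/2 ✓
Row 2: (2,0)# 1/2 ✓ · (2,2)# 1/1 ✓
Row 3: (3,0)+ 0/1 ✗ · (3,2)# 1/2 ✓
Row 4: (4,2)+ 0/2 ✗ · (4,3)# 1/2 ✓ · (4,4)# 2/2 ✓ · (4,5)# 1/1 ✓

(3,0), (4,2)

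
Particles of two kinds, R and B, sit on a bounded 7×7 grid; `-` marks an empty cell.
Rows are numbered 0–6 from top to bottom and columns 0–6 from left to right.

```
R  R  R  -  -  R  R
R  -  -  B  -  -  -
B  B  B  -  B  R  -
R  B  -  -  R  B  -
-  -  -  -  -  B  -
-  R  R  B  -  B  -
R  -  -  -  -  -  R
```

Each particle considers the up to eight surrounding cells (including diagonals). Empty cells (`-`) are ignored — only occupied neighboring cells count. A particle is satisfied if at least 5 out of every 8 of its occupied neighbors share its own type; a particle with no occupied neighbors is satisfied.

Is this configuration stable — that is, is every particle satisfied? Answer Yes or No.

(0,0)R 2/2 ok
(0,1)R 3/3 ok
(0,2)R 1/2 unhappy
(0,5)R 1/1 ok
(0,6)R 1/1 ok
(1,0)R 2/4 unhappy
(1,3)B 2/3 ok
(2,0)B 2/4 unhappy
(2,1)B 3/5 unhappy
(2,2)B 3/3 ok
(2,4)B 2/4 unhappy
(2,5)R 1/3 unhappy
(3,0)R 0/3 unhappy
(3,1)B 3/4 ok
(3,4)R 1/4 unhappy
(3,5)B 2/4 unhappy
(4,5)B 2/3 ok
(5,1)R 2/2 ok
(5,2)R 1/2 unhappy
(5,3)B 0/1 unhappy
(5,5)B 1/2 unhappy
(6,0)R 1/1 ok
(6,6)R 0/1 unhappy
For instance (0,2) has only 1/2 same-type neighbors, below 5/8.

No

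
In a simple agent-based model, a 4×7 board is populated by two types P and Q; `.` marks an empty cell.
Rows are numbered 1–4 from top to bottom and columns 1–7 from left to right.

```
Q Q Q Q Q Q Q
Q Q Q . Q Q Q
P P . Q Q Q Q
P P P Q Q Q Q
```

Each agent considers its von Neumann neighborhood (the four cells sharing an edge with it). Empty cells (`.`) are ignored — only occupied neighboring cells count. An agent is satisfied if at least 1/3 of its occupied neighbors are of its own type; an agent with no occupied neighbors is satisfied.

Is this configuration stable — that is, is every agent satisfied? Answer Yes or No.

Row 1: (1,1)Q 2/2 ✓ · (1,2)Q 3/3 ✓ · (1,3)Q 3/3 ✓ · (1,4)Q 2/2 ✓ · (1,5)Q 3/3 ✓ · (1,6)Q 3/3 ✓ · (1,7)Q 2/2 ✓
Row 2: (2,1)Q 2/3 ✓ · (2,2)Q 3/4 ✓ · (2,3)Q 2/2 ✓ · (2,5)Q 3/3 ✓ · (2,6)Q 4/4 ✓ · (2,7)Q 3/3 ✓
Row 3: (3,1)P 2/3 ✓ · (3,2)P 2/3 ✓ · (3,4)Q 2/2 ✓ · (3,5)Q 4/4 ✓ · (3,6)Q 4/4 ✓ · (3,7)Q 3/3 ✓
Row 4: (4,1)P 2/2 ✓ · (4,2)P 3/3 ✓ · (4,3)P 1/2 ✓ · (4,4)Q 2/3 ✓ · (4,5)Q 3/3 ✓ · (4,6)Q 3/3 ✓ · (4,7)Q 2/2 ✓
All meet the threshold, so the configuration is stable.

Yes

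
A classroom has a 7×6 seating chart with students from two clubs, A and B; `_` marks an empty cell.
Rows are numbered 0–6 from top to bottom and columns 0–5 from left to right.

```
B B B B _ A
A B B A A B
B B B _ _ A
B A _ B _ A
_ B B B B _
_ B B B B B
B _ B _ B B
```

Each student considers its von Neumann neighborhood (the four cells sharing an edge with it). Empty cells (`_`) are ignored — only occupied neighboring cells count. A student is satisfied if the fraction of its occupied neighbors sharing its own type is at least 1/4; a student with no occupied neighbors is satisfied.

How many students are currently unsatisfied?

4

(0,0)B 1/2 ✓
(0,1)B 3/3 ✓
(0,2)B 3/3 ✓
(0,3)B 1/2 ✓
(0,5)A 0/1 ✗
(1,0)A 0/3 ✗
(1,1)B 3/4 ✓
(1,2)B 3/4 ✓
(1,3)A 1/3 ✓
(1,4)A 1/2 ✓
(1,5)B 0/3 ✗
(2,0)B 2/3 ✓
(2,1)B 3/4 ✓
(2,2)B 2/2 ✓
(2,5)A 1/2 ✓
(3,0)B 1/2 ✓
(3,1)A 0/3 ✗
(3,3)B 1/1 ✓
(3,5)A 1/1 ✓
(4,1)B 2/3 ✓
(4,2)B 3/3 ✓
(4,3)B 4/4 ✓
(4,4)B 2/2 ✓
(5,1)B 2/2 ✓
(5,2)B 4/4 ✓
(5,3)B 3/3 ✓
(5,4)B 4/4 ✓
(5,5)B 2/2 ✓
(6,0)B 0/0 ✓
(6,2)B 1/1 ✓
(6,4)B 2/2 ✓
(6,5)B 2/2 ✓
Unsatisfied: (0,5), (1,0), (1,5), (3,1) — 4 in total.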